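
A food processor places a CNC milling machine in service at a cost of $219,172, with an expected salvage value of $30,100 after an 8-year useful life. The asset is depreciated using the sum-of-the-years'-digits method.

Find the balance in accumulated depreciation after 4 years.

$136,552

Depreciable base = $219,172 − $30,100 = $189,072.
Sum of the years' digits = 8+7+6+5+4+3+2+1 = 36.
Year 1: $189,072 × 8/36 = $42,016. Book value $177,156.
Year 2: $189,072 × 7/36 = $36,764. Book value $140,392.
Year 3: $189,072 × 6/36 = $31,512. Book value $108,880.
Year 4: $189,072 × 5/36 = $26,260. Book value $82,620.
Accumulated through year 4 = $219,172 − $82,620 = $136,552.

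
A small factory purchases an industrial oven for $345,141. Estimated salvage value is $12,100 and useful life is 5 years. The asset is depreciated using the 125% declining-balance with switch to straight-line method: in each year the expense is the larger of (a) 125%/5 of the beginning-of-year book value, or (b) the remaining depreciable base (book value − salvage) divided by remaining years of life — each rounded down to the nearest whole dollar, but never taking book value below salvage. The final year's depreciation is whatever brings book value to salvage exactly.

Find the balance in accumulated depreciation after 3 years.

Depreciable base = $345,141 − $12,100 = $333,041.
Year 1: DB = ⌊$345,141 × 125%/5⌋ = $86,285; SL = ⌊$333,041/5⌋ = $66,608 → take DB $86,285. Book value $258,856.
Year 2: DB = ⌊$258,856 × 125%/5⌋ = $64,714; SL = ⌊$246,756/4⌋ = $61,689 → take DB $64,714. Book value $194,142.
Year 3: DB = ⌊$194,142 × 125%/5⌋ = $48,535; SL = ⌊$182,042/3⌋ = $60,680 → take SL $60,680. Book value $133,462.
Accumulated through year 3 = $345,141 − $133,462 = $211,679.

$211,679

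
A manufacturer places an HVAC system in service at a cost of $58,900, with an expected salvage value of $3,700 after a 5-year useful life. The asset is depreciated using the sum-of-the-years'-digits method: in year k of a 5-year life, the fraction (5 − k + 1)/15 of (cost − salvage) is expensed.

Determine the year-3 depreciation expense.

$11,040

Depreciable base = $58,900 − $3,700 = $55,200.
Sum of the years' digits = 5+4+3+2+1 = 15.
Year 1: $55,200 × 5/15 = $18,400. Book value $40,500.
Year 2: $55,200 × 4/15 = $14,720. Book value $25,780.
Year 3: $55,200 × 3/15 = $11,040. Book value $14,740.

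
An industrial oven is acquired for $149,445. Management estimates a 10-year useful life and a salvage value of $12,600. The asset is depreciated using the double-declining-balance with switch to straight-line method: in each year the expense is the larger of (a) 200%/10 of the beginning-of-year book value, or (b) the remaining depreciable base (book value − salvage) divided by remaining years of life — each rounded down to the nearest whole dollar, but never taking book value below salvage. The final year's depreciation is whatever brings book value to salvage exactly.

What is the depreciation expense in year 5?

Depreciable base = $149,445 − $12,600 = $136,845.
Year 1: DB = ⌊$149,445 × 200%/10⌋ = $29,889; SL = ⌊$136,845/10⌋ = $13,684 → take DB $29,889. Book value $119,556.
Year 2: DB = ⌊$119,556 × 200%/10⌋ = $23,911; SL = ⌊$106,956/9⌋ = $11,884 → take DB $23,911. Book value $95,645.
Year 3: DB = ⌊$95,645 × 200%/10⌋ = $19,129; SL = ⌊$83,045/8⌋ = $10,380 → take DB $19,129. Book value $76,516.
Year 4: DB = ⌊$76,516 × 200%/10⌋ = $15,303; SL = ⌊$63,916/7⌋ = $9,130 → take DB $15,303. Book value $61,213.
Year 5: DB = ⌊$61,213 × 200%/10⌋ = $12,242; SL = ⌊$48,613/6⌋ = $8,102 → take DB $12,242. Book value $48,971.

$12,242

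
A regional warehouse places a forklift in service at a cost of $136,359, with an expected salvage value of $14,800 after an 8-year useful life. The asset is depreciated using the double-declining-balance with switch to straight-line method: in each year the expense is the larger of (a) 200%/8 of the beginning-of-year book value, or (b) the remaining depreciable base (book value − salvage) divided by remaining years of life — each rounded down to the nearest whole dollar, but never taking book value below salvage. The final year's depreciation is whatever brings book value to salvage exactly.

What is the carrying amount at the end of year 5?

Depreciable base = $136,359 − $14,800 = $121,559.
Year 1: DB = ⌊$136,359 × 200%/8⌋ = $34,089; SL = ⌊$121,559/8⌋ = $15,194 → take DB $34,089. Book value $102,270.
Year 2: DB = ⌊$102,270 × 200%/8⌋ = $25,567; SL = ⌊$87,470/7⌋ = $12,495 → take DB $25,567. Book value $76,703.
Year 3: DB = ⌊$76,703 × 200%/8⌋ = $19,175; SL = ⌊$61,903/6⌋ = $10,317 → take DB $19,175. Book value $57,528.
Year 4: DB = ⌊$57,528 × 200%/8⌋ = $14,382; SL = ⌊$42,728/5⌋ = $8,545 → take DB $14,382. Book value $43,146.
Year 5: DB = ⌊$43,146 × 200%/8⌋ = $10,786; SL = ⌊$28,346/4⌋ = $7,086 → take DB $10,786. Book value $32,360.

$32,360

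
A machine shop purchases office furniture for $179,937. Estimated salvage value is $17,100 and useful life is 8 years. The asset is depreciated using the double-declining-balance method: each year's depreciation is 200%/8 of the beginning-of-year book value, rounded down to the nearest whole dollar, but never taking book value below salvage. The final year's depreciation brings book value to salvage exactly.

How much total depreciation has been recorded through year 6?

$147,911

Depreciable base = $179,937 − $17,100 = $162,837.
Year 1: ⌊$179,937 × 200%/8⌋ = $44,984. Book value $134,953.
Year 2: ⌊$134,953 × 200%/8⌋ = $33,738. Book value $101,215.
Year 3: ⌊$101,215 × 200%/8⌋ = $25,303. Book value $75,912.
Year 4: ⌊$75,912 × 200%/8⌋ = $18,978. Book value $56,934.
Year 5: ⌊$56,934 × 200%/8⌋ = $14,233. Book value $42,701.
Year 6: ⌊$42,701 × 200%/8⌋ = $10,675. Book value $32,026.
Accumulated through year 6 = $179,937 − $32,026 = $147,911.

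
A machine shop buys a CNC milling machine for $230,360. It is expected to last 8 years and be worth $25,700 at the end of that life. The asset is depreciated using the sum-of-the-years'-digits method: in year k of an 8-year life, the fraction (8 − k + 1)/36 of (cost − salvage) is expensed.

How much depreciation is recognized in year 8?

Depreciable base = $230,360 − $25,700 = $204,660.
Sum of the years' digits = 8+7+6+5+4+3+2+1 = 36.
Year 1: $204,660 × 8/36 = $45,480. Book value $184,880.
Year 2: $204,660 × 7/36 = $39,795. Book value $145,085.
Year 3: $204,660 × 6/36 = $34,110. Book value $110,975.
Year 4: $204,660 × 5/36 = $28,425. Book value $82,550.
Year 5: $204,660 × 4/36 = $22,740. Book value $59,810.
Year 6: $204,660 × 3/36 = $17,055. Book value $42,755.
Year 7: $204,660 × 2/36 = $11,370. Book value $31,385.
Year 8: $204,660 × 1/36 = $5,685. Book value $25,700.

$5,685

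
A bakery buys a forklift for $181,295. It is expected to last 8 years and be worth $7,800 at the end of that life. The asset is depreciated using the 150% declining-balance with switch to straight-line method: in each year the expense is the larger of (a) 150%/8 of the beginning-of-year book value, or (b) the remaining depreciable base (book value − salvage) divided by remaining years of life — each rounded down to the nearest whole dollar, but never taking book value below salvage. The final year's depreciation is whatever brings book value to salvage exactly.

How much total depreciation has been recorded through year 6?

$137,889

Depreciable base = $181,295 − $7,800 = $173,495.
Year 1: DB = ⌊$181,295 × 150%/8⌋ = $33,992; SL = ⌊$173,495/8⌋ = $21,686 → take DB $33,992. Book value $147,303.
Year 2: DB = ⌊$147,303 × 150%/8⌋ = $27,619; SL = ⌊$139,503/7⌋ = $19,929 → take DB $27,619. Book value $119,684.
Year 3: DB = ⌊$119,684 × 150%/8⌋ = $22,440; SL = ⌊$111,884/6⌋ = $18,647 → take DB $22,440. Book value $97,244.
Year 4: DB = ⌊$97,244 × 150%/8⌋ = $18,233; SL = ⌊$89,444/5⌋ = $17,888 → take DB $18,233. Book value $79,011.
Year 5: DB = ⌊$79,011 × 150%/8⌋ = $14,814; SL = ⌊$71,211/4⌋ = $17,802 → take SL $17,802. Book value $61,209.
Year 6: DB = ⌊$61,209 × 150%/8⌋ = $11,476; SL = ⌊$53,409/3⌋ = $17,803 → take SL $17,803. Book value $43,406.
Accumulated through year 6 = $181,295 − $43,406 = $137,889.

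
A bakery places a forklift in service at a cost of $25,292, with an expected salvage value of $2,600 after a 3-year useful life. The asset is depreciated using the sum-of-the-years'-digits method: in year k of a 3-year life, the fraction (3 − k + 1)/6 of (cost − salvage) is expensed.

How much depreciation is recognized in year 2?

Depreciable base = $25,292 − $2,600 = $22,692.
Sum of the years' digits = 3+2+1 = 6.
Year 1: $22,692 × 3/6 = $11,346. Book value $13,946.
Year 2: $22,692 × 2/6 = $7,564. Book value $6,382.

$7,564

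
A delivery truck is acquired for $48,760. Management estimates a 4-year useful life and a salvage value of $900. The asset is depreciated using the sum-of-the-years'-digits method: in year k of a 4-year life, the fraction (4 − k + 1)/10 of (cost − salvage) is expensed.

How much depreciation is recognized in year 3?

$9,572

Depreciable base = $48,760 − $900 = $47,860.
Sum of the years' digits = 4+3+2+1 = 10.
Year 1: $47,860 × 4/10 = $19,144. Book value $29,616.
Year 2: $47,860 × 3/10 = $14,358. Book value $15,258.
Year 3: $47,860 × 2/10 = $9,572. Book value $5,686.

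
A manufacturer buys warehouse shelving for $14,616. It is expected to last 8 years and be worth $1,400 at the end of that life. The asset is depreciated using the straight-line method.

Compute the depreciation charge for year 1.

Depreciable base = $14,616 − $1,400 = $13,216.
Annual expense = $13,216 / 8 = $1,652.

$1,652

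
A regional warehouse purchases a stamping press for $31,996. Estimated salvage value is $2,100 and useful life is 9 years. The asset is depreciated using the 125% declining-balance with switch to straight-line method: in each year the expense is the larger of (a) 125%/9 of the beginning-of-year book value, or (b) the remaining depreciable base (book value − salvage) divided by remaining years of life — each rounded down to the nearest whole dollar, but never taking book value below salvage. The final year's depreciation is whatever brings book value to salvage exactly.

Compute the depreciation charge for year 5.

$3,055

Depreciable base = $31,996 − $2,100 = $29,896.
Year 1: DB = ⌊$31,996 × 125%/9⌋ = $4,443; SL = ⌊$29,896/9⌋ = $3,321 → take DB $4,443. Book value $27,553.
Year 2: DB = ⌊$27,553 × 125%/9⌋ = $3,826; SL = ⌊$25,453/8⌋ = $3,181 → take DB $3,826. Book value $23,727.
Year 3: DB = ⌊$23,727 × 125%/9⌋ = $3,295; SL = ⌊$21,627/7⌋ = $3,089 → take DB $3,295. Book value $20,432.
Year 4: DB = ⌊$20,432 × 125%/9⌋ = $2,837; SL = ⌊$18,332/6⌋ = $3,055 → take SL $3,055. Book value $17,377.
Year 5: DB = ⌊$17,377 × 125%/9⌋ = $2,413; SL = ⌊$15,277/5⌋ = $3,055 → take SL $3,055. Book value $14,322.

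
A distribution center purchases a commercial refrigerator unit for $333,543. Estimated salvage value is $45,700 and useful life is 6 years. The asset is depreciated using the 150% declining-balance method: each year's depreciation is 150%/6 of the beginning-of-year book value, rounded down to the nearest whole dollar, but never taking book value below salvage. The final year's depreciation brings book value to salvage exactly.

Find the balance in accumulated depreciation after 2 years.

Depreciable base = $333,543 − $45,700 = $287,843.
Year 1: ⌊$333,543 × 150%/6⌋ = $83,385. Book value $250,158.
Year 2: ⌊$250,158 × 150%/6⌋ = $62,539. Book value $187,619.
Accumulated through year 2 = $333,543 − $187,619 = $145,924.

$145,924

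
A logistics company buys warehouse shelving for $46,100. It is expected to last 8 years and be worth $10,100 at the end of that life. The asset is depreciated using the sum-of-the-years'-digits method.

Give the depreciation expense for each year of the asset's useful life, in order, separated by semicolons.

$8,000; $7,000; $6,000; $5,000; $4,000; $3,000; $2,000; $1,000

Depreciable base = $46,100 − $10,100 = $36,000.
Sum of the years' digits = 8+7+6+5+4+3+2+1 = 36.
Year 1: $36,000 × 8/36 = $8,000. Book value $38,100.
Year 2: $36,000 × 7/36 = $7,000. Book value $31,100.
Year 3: $36,000 × 6/36 = $6,000. Book value $25,100.
Year 4: $36,000 × 5/36 = $5,000. Book value $20,100.
Year 5: $36,000 × 4/36 = $4,000. Book value $16,100.
Year 6: $36,000 × 3/36 = $3,000. Book value $13,100.
Year 7: $36,000 × 2/36 = $2,000. Book value $11,100.
Year 8: $36,000 × 1/36 = $1,000. Book value $10,100.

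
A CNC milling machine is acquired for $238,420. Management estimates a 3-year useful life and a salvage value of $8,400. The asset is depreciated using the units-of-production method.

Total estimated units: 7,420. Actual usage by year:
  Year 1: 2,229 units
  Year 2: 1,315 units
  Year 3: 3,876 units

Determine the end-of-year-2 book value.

Depreciable base = $238,420 − $8,400 = $230,020.
Rate = $230,020 / 7,420 units = $31 per unit.
Year 1: 2,229 × $31 = $69,099. Book value $169,321.
Year 2: 1,315 × $31 = $40,765. Book value $128,556.

$128,556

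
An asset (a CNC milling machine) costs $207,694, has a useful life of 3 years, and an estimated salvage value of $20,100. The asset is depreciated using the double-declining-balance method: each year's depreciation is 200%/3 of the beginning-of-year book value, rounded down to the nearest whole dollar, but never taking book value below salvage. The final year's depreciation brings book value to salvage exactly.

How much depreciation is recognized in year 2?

$46,154

Depreciable base = $207,694 − $20,100 = $187,594.
Year 1: ⌊$207,694 × 200%/3⌋ = $138,462. Book value $69,232.
Year 2: ⌊$69,232 × 200%/3⌋ = $46,154. Book value $23,078.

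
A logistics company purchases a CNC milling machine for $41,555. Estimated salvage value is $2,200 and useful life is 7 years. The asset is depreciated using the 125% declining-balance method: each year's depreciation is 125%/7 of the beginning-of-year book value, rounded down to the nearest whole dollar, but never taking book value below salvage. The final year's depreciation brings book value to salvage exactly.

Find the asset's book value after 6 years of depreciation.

Depreciable base = $41,555 − $2,200 = $39,355.
Year 1: ⌊$41,555 × 125%/7⌋ = $7,420. Book value $34,135.
Year 2: ⌊$34,135 × 125%/7⌋ = $6,095. Book value $28,040.
Year 3: ⌊$28,040 × 125%/7⌋ = $5,007. Book value $23,033.
Year 4: ⌊$23,033 × 125%/7⌋ = $4,113. Book value $18,920.
Year 5: ⌊$18,920 × 125%/7⌋ = $3,378. Book value $15,542.
Year 6: ⌊$15,542 × 125%/7⌋ = $2,775. Book value $12,767.

$12,767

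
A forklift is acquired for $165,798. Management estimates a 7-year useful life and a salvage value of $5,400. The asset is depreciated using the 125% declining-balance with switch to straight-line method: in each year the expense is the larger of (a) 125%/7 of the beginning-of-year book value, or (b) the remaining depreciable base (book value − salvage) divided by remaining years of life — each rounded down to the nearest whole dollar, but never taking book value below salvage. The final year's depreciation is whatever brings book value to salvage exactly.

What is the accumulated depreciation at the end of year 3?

$75,220

Depreciable base = $165,798 − $5,400 = $160,398.
Year 1: DB = ⌊$165,798 × 125%/7⌋ = $29,606; SL = ⌊$160,398/7⌋ = $22,914 → take DB $29,606. Book value $136,192.
Year 2: DB = ⌊$136,192 × 125%/7⌋ = $24,320; SL = ⌊$130,792/6⌋ = $21,798 → take DB $24,320. Book value $111,872.
Year 3: DB = ⌊$111,872 × 125%/7⌋ = $19,977; SL = ⌊$106,472/5⌋ = $21,294 → take SL $21,294. Book value $90,578.
Accumulated through year 3 = $165,798 − $90,578 = $75,220.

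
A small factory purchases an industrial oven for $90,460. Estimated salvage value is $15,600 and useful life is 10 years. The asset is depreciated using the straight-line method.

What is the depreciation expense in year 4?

$7,486

Depreciable base = $90,460 − $15,600 = $74,860.
Annual expense = $74,860 / 10 = $7,486.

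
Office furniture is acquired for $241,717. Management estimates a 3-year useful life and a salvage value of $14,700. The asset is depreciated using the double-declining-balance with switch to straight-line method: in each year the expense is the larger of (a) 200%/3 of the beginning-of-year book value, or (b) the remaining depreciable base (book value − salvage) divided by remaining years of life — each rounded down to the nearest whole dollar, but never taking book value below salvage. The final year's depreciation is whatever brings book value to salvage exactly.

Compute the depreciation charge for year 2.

Depreciable base = $241,717 − $14,700 = $227,017.
Year 1: DB = ⌊$241,717 × 200%/3⌋ = $161,144; SL = ⌊$227,017/3⌋ = $75,672 → take DB $161,144. Book value $80,573.
Year 2: DB = ⌊$80,573 × 200%/3⌋ = $53,715; SL = ⌊$65,873/2⌋ = $32,936 → take DB $53,715. Book value $26,858.

$53,715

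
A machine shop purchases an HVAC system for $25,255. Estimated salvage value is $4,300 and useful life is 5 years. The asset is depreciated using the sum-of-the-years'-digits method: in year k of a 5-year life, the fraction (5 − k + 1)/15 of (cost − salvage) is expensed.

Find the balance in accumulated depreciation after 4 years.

Depreciable base = $25,255 − $4,300 = $20,955.
Sum of the years' digits = 5+4+3+2+1 = 15.
Year 1: $20,955 × 5/15 = $6,985. Book value $18,270.
Year 2: $20,955 × 4/15 = $5,588. Book value $12,682.
Year 3: $20,955 × 3/15 = $4,191. Book value $8,491.
Year 4: $20,955 × 2/15 = $2,794. Book value $5,697.
Accumulated through year 4 = $25,255 − $5,697 = $19,558.

$19,558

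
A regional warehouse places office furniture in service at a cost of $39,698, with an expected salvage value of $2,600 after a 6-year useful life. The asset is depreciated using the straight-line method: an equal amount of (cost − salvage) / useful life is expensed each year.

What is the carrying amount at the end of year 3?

Depreciable base = $39,698 − $2,600 = $37,098.
Annual expense = $37,098 / 6 = $6,183.
End of year 1: book value $33,515.
End of year 2: book value $27,332.
End of year 3: book value $21,149.

$21,149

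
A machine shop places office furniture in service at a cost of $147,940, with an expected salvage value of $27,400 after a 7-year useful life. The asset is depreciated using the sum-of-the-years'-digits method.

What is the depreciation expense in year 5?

$12,915

Depreciable base = $147,940 − $27,400 = $120,540.
Sum of the years' digits = 7+6+5+4+3+2+1 = 28.
Year 1: $120,540 × 7/28 = $30,135. Book value $117,805.
Year 2: $120,540 × 6/28 = $25,830. Book value $91,975.
Year 3: $120,540 × 5/28 = $21,525. Book value $70,450.
Year 4: $120,540 × 4/28 = $17,220. Book value $53,230.
Year 5: $120,540 × 3/28 = $12,915. Book value $40,315.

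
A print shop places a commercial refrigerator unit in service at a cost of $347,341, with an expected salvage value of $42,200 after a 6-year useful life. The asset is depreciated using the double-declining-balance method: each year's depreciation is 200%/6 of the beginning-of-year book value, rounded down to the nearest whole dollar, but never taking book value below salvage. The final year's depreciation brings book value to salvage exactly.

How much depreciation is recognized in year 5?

Depreciable base = $347,341 − $42,200 = $305,141.
Year 1: ⌊$347,341 × 200%/6⌋ = $115,780. Book value $231,561.
Year 2: ⌊$231,561 × 200%/6⌋ = $77,187. Book value $154,374.
Year 3: ⌊$154,374 × 200%/6⌋ = $51,458. Book value $102,916.
Year 4: ⌊$102,916 × 200%/6⌋ = $34,305. Book value $68,611.
Year 5: ⌊$68,611 × 200%/6⌋ = $22,870. Book value $45,741.

$22,870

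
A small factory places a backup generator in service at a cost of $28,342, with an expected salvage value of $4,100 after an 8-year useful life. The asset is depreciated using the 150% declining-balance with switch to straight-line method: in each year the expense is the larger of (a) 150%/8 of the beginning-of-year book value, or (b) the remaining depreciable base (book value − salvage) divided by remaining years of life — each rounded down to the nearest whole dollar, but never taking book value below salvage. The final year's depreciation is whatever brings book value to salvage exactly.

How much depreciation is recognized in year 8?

Depreciable base = $28,342 − $4,100 = $24,242.
Year 1: DB = ⌊$28,342 × 150%/8⌋ = $5,314; SL = ⌊$24,242/8⌋ = $3,030 → take DB $5,314. Book value $23,028.
Year 2: DB = ⌊$23,028 × 150%/8⌋ = $4,317; SL = ⌊$18,928/7⌋ = $2,704 → take DB $4,317. Book value $18,711.
Year 3: DB = ⌊$18,711 × 150%/8⌋ = $3,508; SL = ⌊$14,611/6⌋ = $2,435 → take DB $3,508. Book value $15,203.
Year 4: DB = ⌊$15,203 × 150%/8⌋ = $2,850; SL = ⌊$11,103/5⌋ = $2,220 → take DB $2,850. Book value $12,353.
Year 5: DB = ⌊$12,353 × 150%/8⌋ = $2,316; SL = ⌊$8,253/4⌋ = $2,063 → take DB $2,316. Book value $10,037.
Year 6: DB = ⌊$10,037 × 150%/8⌋ = $1,881; SL = ⌊$5,937/3⌋ = $1,979 → take SL $1,979. Book value $8,058.
Year 7: DB = ⌊$8,058 × 150%/8⌋ = $1,510; SL = ⌊$3,958/2⌋ = $1,979 → take SL $1,979. Book value $6,079.
Year 8 (final): $6,079 − $4,100 = $1,979. Book value $4,100.

$1,979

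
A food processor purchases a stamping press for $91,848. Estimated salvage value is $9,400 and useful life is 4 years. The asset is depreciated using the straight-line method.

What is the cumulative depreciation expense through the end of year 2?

$41,224

Depreciable base = $91,848 − $9,400 = $82,448.
Annual expense = $82,448 / 4 = $20,612.
End of year 1: book value $71,236.
End of year 2: book value $50,624.
Accumulated through year 2 = $91,848 − $50,624 = $41,224.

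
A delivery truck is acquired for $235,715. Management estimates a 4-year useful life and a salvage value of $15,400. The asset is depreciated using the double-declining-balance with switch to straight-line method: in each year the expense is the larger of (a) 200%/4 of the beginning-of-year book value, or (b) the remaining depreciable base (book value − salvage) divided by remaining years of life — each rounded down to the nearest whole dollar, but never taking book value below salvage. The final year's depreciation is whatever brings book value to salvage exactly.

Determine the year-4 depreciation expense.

Depreciable base = $235,715 − $15,400 = $220,315.
Year 1: DB = ⌊$235,715 × 200%/4⌋ = $117,857; SL = ⌊$220,315/4⌋ = $55,078 → take DB $117,857. Book value $117,858.
Year 2: DB = ⌊$117,858 × 200%/4⌋ = $58,929; SL = ⌊$102,458/3⌋ = $34,152 → take DB $58,929. Book value $58,929.
Year 3: DB = ⌊$58,929 × 200%/4⌋ = $29,464; SL = ⌊$43,529/2⌋ = $21,764 → take DB $29,464. Book value $29,465.
Year 4 (final): $29,465 − $15,400 = $14,065. Book value $15,400.

$14,065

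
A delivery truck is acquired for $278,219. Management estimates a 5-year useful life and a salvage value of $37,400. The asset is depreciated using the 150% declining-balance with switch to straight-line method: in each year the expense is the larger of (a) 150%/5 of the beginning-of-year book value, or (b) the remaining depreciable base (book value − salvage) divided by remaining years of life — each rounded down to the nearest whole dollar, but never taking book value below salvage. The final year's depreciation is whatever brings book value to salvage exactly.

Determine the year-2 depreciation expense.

Depreciable base = $278,219 − $37,400 = $240,819.
Year 1: DB = ⌊$278,219 × 150%/5⌋ = $83,465; SL = ⌊$240,819/5⌋ = $48,163 → take DB $83,465. Book value $194,754.
Year 2: DB = ⌊$194,754 × 150%/5⌋ = $58,426; SL = ⌊$157,354/4⌋ = $39,338 → take DB $58,426. Book value $136,328.

$58,426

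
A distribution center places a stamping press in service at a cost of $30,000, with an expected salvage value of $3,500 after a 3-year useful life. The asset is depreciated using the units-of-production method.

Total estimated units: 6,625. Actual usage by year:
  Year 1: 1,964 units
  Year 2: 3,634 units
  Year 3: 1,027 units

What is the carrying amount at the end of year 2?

$7,608

Depreciable base = $30,000 − $3,500 = $26,500.
Rate = $26,500 / 6,625 units = $4 per unit.
Year 1: 1,964 × $4 = $7,856. Book value $22,144.
Year 2: 3,634 × $4 = $14,536. Book value $7,608.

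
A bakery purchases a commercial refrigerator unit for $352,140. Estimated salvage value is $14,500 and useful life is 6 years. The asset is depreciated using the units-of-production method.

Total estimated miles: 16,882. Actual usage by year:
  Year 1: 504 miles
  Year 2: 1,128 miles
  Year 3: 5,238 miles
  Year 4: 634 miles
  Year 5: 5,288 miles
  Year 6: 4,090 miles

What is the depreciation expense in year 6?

$81,800

Depreciable base = $352,140 − $14,500 = $337,640.
Rate = $337,640 / 16,882 miles = $20 per mile.
Year 1: 504 × $20 = $10,080. Book value $342,060.
Year 2: 1,128 × $20 = $22,560. Book value $319,500.
Year 3: 5,238 × $20 = $104,760. Book value $214,740.
Year 4: 634 × $20 = $12,680. Book value $202,060.
Year 5: 5,288 × $20 = $105,760. Book value $96,300.
Year 6: 4,090 × $20 = $81,800. Book value $14,500.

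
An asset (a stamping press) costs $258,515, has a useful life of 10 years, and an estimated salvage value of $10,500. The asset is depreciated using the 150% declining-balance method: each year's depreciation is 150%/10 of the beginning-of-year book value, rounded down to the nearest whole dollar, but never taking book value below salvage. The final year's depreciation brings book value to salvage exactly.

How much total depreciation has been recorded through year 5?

$143,809

Depreciable base = $258,515 − $10,500 = $248,015.
Year 1: ⌊$258,515 × 150%/10⌋ = $38,777. Book value $219,738.
Year 2: ⌊$219,738 × 150%/10⌋ = $32,960. Book value $186,778.
Year 3: ⌊$186,778 × 150%/10⌋ = $28,016. Book value $158,762.
Year 4: ⌊$158,762 × 150%/10⌋ = $23,814. Book value $134,948.
Year 5: ⌊$134,948 × 150%/10⌋ = $20,242. Book value $114,706.
Accumulated through year 5 = $258,515 − $114,706 = $143,809.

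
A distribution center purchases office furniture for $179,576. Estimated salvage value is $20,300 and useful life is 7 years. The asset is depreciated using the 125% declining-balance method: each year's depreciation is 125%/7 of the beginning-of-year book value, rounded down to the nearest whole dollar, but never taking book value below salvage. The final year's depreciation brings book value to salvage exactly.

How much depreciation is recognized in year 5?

Depreciable base = $179,576 − $20,300 = $159,276.
Year 1: ⌊$179,576 × 125%/7⌋ = $32,067. Book value $147,509.
Year 2: ⌊$147,509 × 125%/7⌋ = $26,340. Book value $121,169.
Year 3: ⌊$121,169 × 125%/7⌋ = $21,637. Book value $99,532.
Year 4: ⌊$99,532 × 125%/7⌋ = $17,773. Book value $81,759.
Year 5: ⌊$81,759 × 125%/7⌋ = $14,599. Book value $67,160.

$14,599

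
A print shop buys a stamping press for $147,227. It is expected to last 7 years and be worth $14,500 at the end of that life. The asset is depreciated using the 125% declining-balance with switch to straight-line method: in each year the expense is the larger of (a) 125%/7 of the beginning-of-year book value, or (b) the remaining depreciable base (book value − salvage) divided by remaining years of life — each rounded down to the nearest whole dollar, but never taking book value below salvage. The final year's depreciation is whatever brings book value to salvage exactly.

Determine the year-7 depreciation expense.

Depreciable base = $147,227 − $14,500 = $132,727.
Year 1: DB = ⌊$147,227 × 125%/7⌋ = $26,290; SL = ⌊$132,727/7⌋ = $18,961 → take DB $26,290. Book value $120,937.
Year 2: DB = ⌊$120,937 × 125%/7⌋ = $21,595; SL = ⌊$106,437/6⌋ = $17,739 → take DB $21,595. Book value $99,342.
Year 3: DB = ⌊$99,342 × 125%/7⌋ = $17,739; SL = ⌊$84,842/5⌋ = $16,968 → take DB $17,739. Book value $81,603.
Year 4: DB = ⌊$81,603 × 125%/7⌋ = $14,571; SL = ⌊$67,103/4⌋ = $16,775 → take SL $16,775. Book value $64,828.
Year 5: DB = ⌊$64,828 × 125%/7⌋ = $11,576; SL = ⌊$50,328/3⌋ = $16,776 → take SL $16,776. Book value $48,052.
Year 6: DB = ⌊$48,052 × 125%/7⌋ = $8,580; SL = ⌊$33,552/2⌋ = $16,776 → take SL $16,776. Book value $31,276.
Year 7 (final): $31,276 − $14,500 = $16,776. Book value $14,500.

$16,776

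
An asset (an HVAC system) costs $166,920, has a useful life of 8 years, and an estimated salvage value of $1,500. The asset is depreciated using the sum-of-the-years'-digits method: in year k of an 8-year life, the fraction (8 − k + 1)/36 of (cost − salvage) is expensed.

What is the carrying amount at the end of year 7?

$6,095

Depreciable base = $166,920 − $1,500 = $165,420.
Sum of the years' digits = 8+7+6+5+4+3+2+1 = 36.
Year 1: $165,420 × 8/36 = $36,760. Book value $130,160.
Year 2: $165,420 × 7/36 = $32,165. Book value $97,995.
Year 3: $165,420 × 6/36 = $27,570. Book value $70,425.
Year 4: $165,420 × 5/36 = $22,975. Book value $47,450.
Year 5: $165,420 × 4/36 = $18,380. Book value $29,070.
Year 6: $165,420 × 3/36 = $13,785. Book value $15,285.
Year 7: $165,420 × 2/36 = $9,190. Book value $6,095.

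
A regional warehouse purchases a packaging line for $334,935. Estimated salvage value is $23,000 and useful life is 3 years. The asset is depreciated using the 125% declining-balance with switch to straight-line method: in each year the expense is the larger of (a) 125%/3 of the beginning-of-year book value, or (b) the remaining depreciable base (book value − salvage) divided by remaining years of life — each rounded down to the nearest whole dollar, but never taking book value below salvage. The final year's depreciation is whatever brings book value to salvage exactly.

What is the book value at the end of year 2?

$109,190

Depreciable base = $334,935 − $23,000 = $311,935.
Year 1: DB = ⌊$334,935 × 125%/3⌋ = $139,556; SL = ⌊$311,935/3⌋ = $103,978 → take DB $139,556. Book value $195,379.
Year 2: DB = ⌊$195,379 × 125%/3⌋ = $81,407; SL = ⌊$172,379/2⌋ = $86,189 → take SL $86,189. Book value $109,190.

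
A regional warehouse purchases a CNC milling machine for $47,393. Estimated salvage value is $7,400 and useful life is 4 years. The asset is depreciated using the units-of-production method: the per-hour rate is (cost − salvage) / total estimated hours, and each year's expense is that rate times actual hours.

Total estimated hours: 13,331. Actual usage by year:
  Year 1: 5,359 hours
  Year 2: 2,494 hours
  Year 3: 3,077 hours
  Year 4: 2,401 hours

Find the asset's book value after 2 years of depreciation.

Depreciable base = $47,393 − $7,400 = $39,993.
Rate = $39,993 / 13,331 hours = $3 per hour.
Year 1: 5,359 × $3 = $16,077. Book value $31,316.
Year 2: 2,494 × $3 = $7,482. Book value $23,834.

$23,834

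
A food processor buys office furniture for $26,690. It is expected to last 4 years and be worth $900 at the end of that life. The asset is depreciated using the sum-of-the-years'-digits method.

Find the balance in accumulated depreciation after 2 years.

Depreciable base = $26,690 − $900 = $25,790.
Sum of the years' digits = 4+3+2+1 = 10.
Year 1: $25,790 × 4/10 = $10,316. Book value $16,374.
Year 2: $25,790 × 3/10 = $7,737. Book value $8,637.
Accumulated through year 2 = $26,690 − $8,637 = $18,053.

$18,053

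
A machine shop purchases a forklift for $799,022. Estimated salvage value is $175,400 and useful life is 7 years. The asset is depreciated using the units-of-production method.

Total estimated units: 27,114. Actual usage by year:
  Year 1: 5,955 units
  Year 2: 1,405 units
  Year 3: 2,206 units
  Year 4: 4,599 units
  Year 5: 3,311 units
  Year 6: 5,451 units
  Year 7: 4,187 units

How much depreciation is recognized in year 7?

$96,301

Depreciable base = $799,022 − $175,400 = $623,622.
Rate = $623,622 / 27,114 units = $23 per unit.
Year 1: 5,955 × $23 = $136,965. Book value $662,057.
Year 2: 1,405 × $23 = $32,315. Book value $629,742.
Year 3: 2,206 × $23 = $50,738. Book value $579,004.
Year 4: 4,599 × $23 = $105,777. Book value $473,227.
Year 5: 3,311 × $23 = $76,153. Book value $397,074.
Year 6: 5,451 × $23 = $125,373. Book value $271,701.
Year 7: 4,187 × $23 = $96,301. Book value $175,400.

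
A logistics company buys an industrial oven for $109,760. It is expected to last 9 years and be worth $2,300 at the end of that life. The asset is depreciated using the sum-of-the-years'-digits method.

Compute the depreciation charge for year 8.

$4,776

Depreciable base = $109,760 − $2,300 = $107,460.
Sum of the years' digits = 9+8+7+6+5+4+3+2+1 = 45.
Year 1: $107,460 × 9/45 = $21,492. Book value $88,268.
Year 2: $107,460 × 8/45 = $19,104. Book value $69,164.
Year 3: $107,460 × 7/45 = $16,716. Book value $52,448.
Year 4: $107,460 × 6/45 = $14,328. Book value $38,120.
Year 5: $107,460 × 5/45 = $11,940. Book value $26,180.
Year 6: $107,460 × 4/45 = $9,552. Book value $16,628.
Year 7: $107,460 × 3/45 = $7,164. Book value $9,464.
Year 8: $107,460 × 2/45 = $4,776. Book value $4,688.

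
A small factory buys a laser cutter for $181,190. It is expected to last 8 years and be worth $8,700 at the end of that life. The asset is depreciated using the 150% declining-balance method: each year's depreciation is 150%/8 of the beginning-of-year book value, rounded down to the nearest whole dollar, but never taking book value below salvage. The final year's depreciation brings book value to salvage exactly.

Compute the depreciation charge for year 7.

Depreciable base = $181,190 − $8,700 = $172,490.
Year 1: ⌊$181,190 × 150%/8⌋ = $33,973. Book value $147,217.
Year 2: ⌊$147,217 × 150%/8⌋ = $27,603. Book value $119,614.
Year 3: ⌊$119,614 × 150%/8⌋ = $22,427. Book value $97,187.
Year 4: ⌊$97,187 × 150%/8⌋ = $18,222. Book value $78,965.
Year 5: ⌊$78,965 × 150%/8⌋ = $14,805. Book value $64,160.
Year 6: ⌊$64,160 × 150%/8⌋ = $12,030. Book value $52,130.
Year 7: ⌊$52,130 × 150%/8⌋ = $9,774. Book value $42,356.

$9,774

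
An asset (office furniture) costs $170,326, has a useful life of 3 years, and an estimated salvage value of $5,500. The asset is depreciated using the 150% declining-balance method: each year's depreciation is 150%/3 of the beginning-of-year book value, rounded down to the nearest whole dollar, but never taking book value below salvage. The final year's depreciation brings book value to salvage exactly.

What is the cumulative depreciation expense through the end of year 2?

$127,744

Depreciable base = $170,326 − $5,500 = $164,826.
Year 1: ⌊$170,326 × 150%/3⌋ = $85,163. Book value $85,163.
Year 2: ⌊$85,163 × 150%/3⌋ = $42,581. Book value $42,582.
Accumulated through year 2 = $170,326 − $42,582 = $127,744.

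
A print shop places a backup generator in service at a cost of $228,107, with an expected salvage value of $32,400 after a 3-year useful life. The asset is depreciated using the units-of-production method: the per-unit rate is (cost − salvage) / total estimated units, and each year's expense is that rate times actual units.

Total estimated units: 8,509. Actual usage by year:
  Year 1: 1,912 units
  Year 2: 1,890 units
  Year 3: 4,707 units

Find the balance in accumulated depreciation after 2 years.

Depreciable base = $228,107 − $32,400 = $195,707.
Rate = $195,707 / 8,509 units = $23 per unit.
Year 1: 1,912 × $23 = $43,976. Book value $184,131.
Year 2: 1,890 × $23 = $43,470. Book value $140,661.
Accumulated through year 2 = $228,107 − $140,661 = $87,446.

$87,446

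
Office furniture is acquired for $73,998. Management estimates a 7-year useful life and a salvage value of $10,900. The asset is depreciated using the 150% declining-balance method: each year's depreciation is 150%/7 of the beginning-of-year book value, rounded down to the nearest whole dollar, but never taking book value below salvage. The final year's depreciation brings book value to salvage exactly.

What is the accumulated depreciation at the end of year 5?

$51,838

Depreciable base = $73,998 − $10,900 = $63,098.
Year 1: ⌊$73,998 × 150%/7⌋ = $15,856. Book value $58,142.
Year 2: ⌊$58,142 × 150%/7⌋ = $12,459. Book value $45,683.
Year 3: ⌊$45,683 × 150%/7⌋ = $9,789. Book value $35,894.
Year 4: ⌊$35,894 × 150%/7⌋ = $7,691. Book value $28,203.
Year 5: ⌊$28,203 × 150%/7⌋ = $6,043. Book value $22,160.
Accumulated through year 5 = $73,998 − $22,160 = $51,838.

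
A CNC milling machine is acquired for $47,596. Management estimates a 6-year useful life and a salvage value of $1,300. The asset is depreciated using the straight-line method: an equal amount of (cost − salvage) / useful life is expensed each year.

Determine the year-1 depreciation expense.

Depreciable base = $47,596 − $1,300 = $46,296.
Annual expense = $46,296 / 6 = $7,716.

$7,716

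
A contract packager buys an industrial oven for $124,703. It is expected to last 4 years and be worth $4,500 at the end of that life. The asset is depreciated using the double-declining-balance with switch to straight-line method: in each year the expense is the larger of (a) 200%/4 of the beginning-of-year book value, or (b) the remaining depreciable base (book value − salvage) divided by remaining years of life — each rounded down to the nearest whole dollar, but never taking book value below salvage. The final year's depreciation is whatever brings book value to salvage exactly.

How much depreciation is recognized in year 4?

$11,088

Depreciable base = $124,703 − $4,500 = $120,203.
Year 1: DB = ⌊$124,703 × 200%/4⌋ = $62,351; SL = ⌊$120,203/4⌋ = $30,050 → take DB $62,351. Book value $62,352.
Year 2: DB = ⌊$62,352 × 200%/4⌋ = $31,176; SL = ⌊$57,852/3⌋ = $19,284 → take DB $31,176. Book value $31,176.
Year 3: DB = ⌊$31,176 × 200%/4⌋ = $15,588; SL = ⌊$26,676/2⌋ = $13,338 → take DB $15,588. Book value $15,588.
Year 4 (final): $15,588 − $4,500 = $11,088. Book value $4,500.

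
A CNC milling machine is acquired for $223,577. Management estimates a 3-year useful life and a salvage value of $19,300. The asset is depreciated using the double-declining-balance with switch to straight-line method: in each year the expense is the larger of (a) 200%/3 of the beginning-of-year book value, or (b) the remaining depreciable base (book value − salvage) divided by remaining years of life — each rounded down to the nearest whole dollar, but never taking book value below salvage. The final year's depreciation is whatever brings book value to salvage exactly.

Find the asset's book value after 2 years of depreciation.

Depreciable base = $223,577 − $19,300 = $204,277.
Year 1: DB = ⌊$223,577 × 200%/3⌋ = $149,051; SL = ⌊$204,277/3⌋ = $68,092 → take DB $149,051. Book value $74,526.
Year 2: DB = ⌊$74,526 × 200%/3⌋ = $49,684; SL = ⌊$55,226/2⌋ = $27,613 → take DB $49,684. Book value $24,842.

$24,842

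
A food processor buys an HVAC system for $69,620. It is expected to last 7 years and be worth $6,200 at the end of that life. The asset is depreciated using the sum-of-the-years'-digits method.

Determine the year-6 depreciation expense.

Depreciable base = $69,620 − $6,200 = $63,420.
Sum of the years' digits = 7+6+5+4+3+2+1 = 28.
Year 1: $63,420 × 7/28 = $15,855. Book value $53,765.
Year 2: $63,420 × 6/28 = $13,590. Book value $40,175.
Year 3: $63,420 × 5/28 = $11,325. Book value $28,850.
Year 4: $63,420 × 4/28 = $9,060. Book value $19,790.
Year 5: $63,420 × 3/28 = $6,795. Book value $12,995.
Year 6: $63,420 × 2/28 = $4,530. Book value $8,465.

$4,530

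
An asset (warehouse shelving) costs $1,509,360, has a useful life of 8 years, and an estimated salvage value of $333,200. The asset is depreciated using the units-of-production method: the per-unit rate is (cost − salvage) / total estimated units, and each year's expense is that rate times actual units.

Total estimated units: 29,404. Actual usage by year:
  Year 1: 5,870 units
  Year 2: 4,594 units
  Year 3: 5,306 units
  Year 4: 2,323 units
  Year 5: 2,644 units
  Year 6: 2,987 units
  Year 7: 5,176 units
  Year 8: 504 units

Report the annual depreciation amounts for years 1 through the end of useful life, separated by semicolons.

$234,800; $183,760; $212,240; $92,920; $105,760; $119,480; $207,040; $20,160

Depreciable base = $1,509,360 − $333,200 = $1,176,160.
Rate = $1,176,160 / 29,404 units = $40 per unit.
Year 1: 5,870 × $40 = $234,800. Book value $1,274,560.
Year 2: 4,594 × $40 = $183,760. Book value $1,090,800.
Year 3: 5,306 × $40 = $212,240. Book value $878,560.
Year 4: 2,323 × $40 = $92,920. Book value $785,640.
Year 5: 2,644 × $40 = $105,760. Book value $679,880.
Year 6: 2,987 × $40 = $119,480. Book value $560,400.
Year 7: 5,176 × $40 = $207,040. Book value $353,360.
Year 8: 504 × $40 = $20,160. Book value $333,200.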